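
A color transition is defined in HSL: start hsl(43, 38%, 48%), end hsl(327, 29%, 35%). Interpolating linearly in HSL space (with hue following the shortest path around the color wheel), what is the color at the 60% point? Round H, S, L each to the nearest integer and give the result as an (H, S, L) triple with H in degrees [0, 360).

(357, 33, 40)

Hue: 327 − 43 = 284°, but |284| > 180 so the shorter arc goes the other way: Δh = 284 − 360 = -76°.
H = 43 + 0.6 × (-76) = -2.6 → -3 → -3 mod 360 = 357°
S = 38 + 0.6 × (29 − 38) = 32.6 → 33%
L = 48 + 0.6 × (35 − 48) = 40.2 → 40%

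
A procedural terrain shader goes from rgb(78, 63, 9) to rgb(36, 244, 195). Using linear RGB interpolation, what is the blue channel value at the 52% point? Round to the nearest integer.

B = 9 + 0.52 × (195 − 9) = 105.72 → 106

106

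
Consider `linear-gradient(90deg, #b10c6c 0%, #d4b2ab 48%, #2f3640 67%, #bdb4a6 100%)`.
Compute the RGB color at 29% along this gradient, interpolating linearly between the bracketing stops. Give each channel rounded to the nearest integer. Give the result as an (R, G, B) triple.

(198, 112, 146)

29% lies between the 0% and 48% stops, so the local fraction is t = (29 − 0)/(48 − 0) = 29/48 ≈ 0.6042.
#b10c6c → (177, 12, 108); #d4b2ab → (212, 178, 171).
R = 177 + 0.6042 × (212 − 177) = 198.147 → 198
G = 12 + 0.6042 × (178 − 12) = 112.297 → 112
B = 108 + 0.6042 × (171 − 108) = 146.065 → 146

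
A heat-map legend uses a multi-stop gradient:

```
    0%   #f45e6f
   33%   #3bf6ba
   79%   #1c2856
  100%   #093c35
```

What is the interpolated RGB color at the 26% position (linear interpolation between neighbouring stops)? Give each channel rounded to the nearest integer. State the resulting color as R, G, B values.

26% lies between the 0% and 33% stops, so the local fraction is t = (26 − 0)/(33 − 0) = 26/33 ≈ 0.7879.
#f45e6f → (244, 94, 111); #3bf6ba → (59, 246, 186).
R = 244 + 0.7879 × (59 − 244) = 98.238 → 98
G = 94 + 0.7879 × (246 − 94) = 213.761 → 214
B = 111 + 0.7879 × (186 − 111) = 170.093 → 170

(98, 214, 170)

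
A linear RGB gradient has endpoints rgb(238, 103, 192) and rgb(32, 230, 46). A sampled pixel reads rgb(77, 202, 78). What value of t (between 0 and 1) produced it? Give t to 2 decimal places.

0.78

Invert the lerp on the R channel (largest span, 206): t = (77 − 238) / (32 − 238) = -161/-206 = 0.78155.
Check on G: (202 − 103)/(230 − 103) = 0.7795 ✓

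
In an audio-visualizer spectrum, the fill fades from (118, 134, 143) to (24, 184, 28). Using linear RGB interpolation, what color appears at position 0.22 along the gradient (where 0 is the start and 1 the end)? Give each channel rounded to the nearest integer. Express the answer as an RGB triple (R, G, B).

R = 118 + 0.22 × (24 − 118) = 118 + 0.22 × -94 = 97.32 → 97
G = 134 + 0.22 × (184 − 134) = 134 + 0.22 × 50 = 145 → 145
B = 143 + 0.22 × (28 − 143) = 143 + 0.22 × -115 = 117.7 → 118
So the blended color is (97, 145, 118), about #619176.

(97, 145, 118)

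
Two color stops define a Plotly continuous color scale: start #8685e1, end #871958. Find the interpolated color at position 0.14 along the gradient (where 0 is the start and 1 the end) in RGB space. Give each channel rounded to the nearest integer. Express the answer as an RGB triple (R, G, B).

(134, 118, 206)

#8685e1 → (134, 133, 225); #871958 → (135, 25, 88).
R = 134 + 0.14 × (135 − 134) = 134 + 0.14 × 1 = 134.14 → 134
G = 133 + 0.14 × (25 − 133) = 133 + 0.14 × -108 = 117.88 → 118
B = 225 + 0.14 × (88 − 225) = 225 + 0.14 × -137 = 205.82 → 206
So the blended color is (134, 118, 206), about #8676ce.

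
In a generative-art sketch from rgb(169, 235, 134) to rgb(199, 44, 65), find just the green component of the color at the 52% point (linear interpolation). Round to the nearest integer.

G = 235 + 0.52 × (44 − 235) = 135.68 → 136

136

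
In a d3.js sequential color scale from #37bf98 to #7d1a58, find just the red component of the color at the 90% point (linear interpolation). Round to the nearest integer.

R₁ = 55 (from #37bf98), R₂ = 125 (from #7d1a58).
R = 55 + 0.9 × (125 − 55) = 118 → 118

118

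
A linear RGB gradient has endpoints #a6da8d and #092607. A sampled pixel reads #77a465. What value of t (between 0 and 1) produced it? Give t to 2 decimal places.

Invert the lerp on the G channel (largest span, 180): t = (164 − 218) / (38 − 218) = -54/-180 = 0.3.
Check on R: (119 − 166)/(9 − 166) = 0.2994 ✓

0.30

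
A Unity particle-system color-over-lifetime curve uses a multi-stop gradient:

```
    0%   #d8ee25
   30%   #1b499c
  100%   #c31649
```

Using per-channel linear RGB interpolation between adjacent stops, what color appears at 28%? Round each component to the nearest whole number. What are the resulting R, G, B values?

(40, 84, 148)

28% lies between the 0% and 30% stops, so the local fraction is t = (28 − 0)/(30 − 0) = 28/30 ≈ 0.9333.
#d8ee25 → (216, 238, 37); #1b499c → (27, 73, 156).
R = 216 + 0.9333 × (27 − 216) = 39.606 → 40
G = 238 + 0.9333 × (73 − 238) = 84.005 → 84
B = 37 + 0.9333 × (156 − 37) = 148.063 → 148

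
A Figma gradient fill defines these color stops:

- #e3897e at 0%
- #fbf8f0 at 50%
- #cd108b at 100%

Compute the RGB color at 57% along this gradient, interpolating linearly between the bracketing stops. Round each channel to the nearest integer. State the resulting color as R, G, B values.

(245, 216, 226)

57% lies between the 50% and 100% stops, so the local fraction is t = (57 − 50)/(100 − 50) = 7/50 ≈ 0.14.
#fbf8f0 → (251, 248, 240); #cd108b → (205, 16, 139).
R = 251 + 0.14 × (205 − 251) = 244.56 → 245
G = 248 + 0.14 × (16 − 248) = 215.52 → 216
B = 240 + 0.14 × (139 − 240) = 225.86 → 226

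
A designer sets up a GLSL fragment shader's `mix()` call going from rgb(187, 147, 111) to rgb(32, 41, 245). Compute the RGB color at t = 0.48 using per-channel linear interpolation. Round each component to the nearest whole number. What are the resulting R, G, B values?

R = 187 + 0.48 × (32 − 187) = 187 + 0.48 × -155 = 112.6 → 113
G = 147 + 0.48 × (41 − 147) = 147 + 0.48 × -106 = 96.12 → 96
B = 111 + 0.48 × (245 − 111) = 111 + 0.48 × 134 = 175.32 → 175

(113, 96, 175)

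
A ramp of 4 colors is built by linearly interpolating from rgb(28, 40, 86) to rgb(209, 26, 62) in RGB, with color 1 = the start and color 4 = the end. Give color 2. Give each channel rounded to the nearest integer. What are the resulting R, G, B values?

(88, 35, 78)

With 4 swatches and endpoints inclusive, swatch 2 sits at t = (2 − 1)/(4 − 1) = 1/3 ≈ 0.3333.
R = 28 + 0.3333 × (209 − 28) = 88.327 → 88
G = 40 + 0.3333 × (26 − 40) = 35.334 → 35
B = 86 + 0.3333 × (62 − 86) = 78.001 → 78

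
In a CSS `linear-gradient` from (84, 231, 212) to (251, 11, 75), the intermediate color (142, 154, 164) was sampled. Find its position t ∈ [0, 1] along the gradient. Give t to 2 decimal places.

0.35

Invert the lerp on the G channel (largest span, 220): t = (154 − 231) / (11 − 231) = -77/-220 = 0.35.
Check on R: (142 − 84)/(251 − 84) = 0.3473 ✓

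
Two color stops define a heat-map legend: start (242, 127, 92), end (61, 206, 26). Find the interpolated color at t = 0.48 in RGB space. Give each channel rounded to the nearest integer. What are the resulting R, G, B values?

R = 242 + 0.48 × (61 − 242) = 242 + 0.48 × -181 = 155.12 → 155
G = 127 + 0.48 × (206 − 127) = 127 + 0.48 × 79 = 164.92 → 165
B = 92 + 0.48 × (26 − 92) = 92 + 0.48 × -66 = 60.32 → 60

(155, 165, 60)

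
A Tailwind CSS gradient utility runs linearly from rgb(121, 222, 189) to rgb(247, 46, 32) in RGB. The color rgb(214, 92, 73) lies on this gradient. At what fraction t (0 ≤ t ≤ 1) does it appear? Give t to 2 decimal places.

Invert the lerp on the G channel (largest span, 176): t = (92 − 222) / (46 − 222) = -130/-176 = 0.73864.
Check on R: (214 − 121)/(247 − 121) = 0.7381 ✓

0.74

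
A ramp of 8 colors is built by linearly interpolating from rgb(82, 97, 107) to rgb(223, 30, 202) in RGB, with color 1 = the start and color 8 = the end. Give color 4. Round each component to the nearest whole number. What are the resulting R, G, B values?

With 8 swatches and endpoints inclusive, swatch 4 sits at t = (4 − 1)/(8 − 1) = 3/7 ≈ 0.4286.
R = 82 + 0.4286 × (223 − 82) = 142.433 → 142
G = 97 + 0.4286 × (30 − 97) = 68.284 → 68
B = 107 + 0.4286 × (202 − 107) = 147.717 → 148

(142, 68, 148)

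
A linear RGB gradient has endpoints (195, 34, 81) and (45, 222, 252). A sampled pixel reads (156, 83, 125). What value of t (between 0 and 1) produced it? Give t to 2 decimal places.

0.26

Invert the lerp on the G channel (largest span, 188): t = (83 − 34) / (222 − 34) = 49/188 = 0.26064.
Check on R: (156 − 195)/(45 − 195) = 0.26 ✓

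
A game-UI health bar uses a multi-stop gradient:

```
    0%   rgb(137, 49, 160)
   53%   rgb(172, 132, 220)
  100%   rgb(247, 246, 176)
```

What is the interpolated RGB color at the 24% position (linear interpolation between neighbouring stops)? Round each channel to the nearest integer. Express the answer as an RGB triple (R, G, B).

(153, 87, 187)

24% lies between the 0% and 53% stops, so the local fraction is t = (24 − 0)/(53 − 0) = 24/53 ≈ 0.4528.
R = 137 + 0.4528 × (172 − 137) = 152.848 → 153
G = 49 + 0.4528 × (132 − 49) = 86.582 → 87
B = 160 + 0.4528 × (220 − 160) = 187.168 → 187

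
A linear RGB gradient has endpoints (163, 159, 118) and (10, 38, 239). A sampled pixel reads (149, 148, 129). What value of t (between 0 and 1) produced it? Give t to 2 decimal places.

Invert the lerp on the R channel (largest span, 153): t = (149 − 163) / (10 − 163) = -14/-153 = 0.091503.
Check on G: (148 − 159)/(38 − 159) = 0.09091 ✓

0.09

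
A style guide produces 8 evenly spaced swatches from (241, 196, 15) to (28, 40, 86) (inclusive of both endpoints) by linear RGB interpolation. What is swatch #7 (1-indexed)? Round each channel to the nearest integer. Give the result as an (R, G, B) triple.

(58, 62, 76)

With 8 swatches and endpoints inclusive, swatch 7 sits at t = (7 − 1)/(8 − 1) = 6/7 ≈ 0.8571.
R = 241 + 0.8571 × (28 − 241) = 58.438 → 58
G = 196 + 0.8571 × (40 − 196) = 62.292 → 62
B = 15 + 0.8571 × (86 − 15) = 75.854 → 76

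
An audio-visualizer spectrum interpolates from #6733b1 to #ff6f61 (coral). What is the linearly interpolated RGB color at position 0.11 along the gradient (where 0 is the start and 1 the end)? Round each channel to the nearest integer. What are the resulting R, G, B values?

#6733b1 → (103, 51, 177); #ff6f61 → (255, 111, 97).
R = 103 + 0.11 × (255 − 103) = 103 + 0.11 × 152 = 119.72 → 120
G = 51 + 0.11 × (111 − 51) = 51 + 0.11 × 60 = 57.6 → 58
B = 177 + 0.11 × (97 − 177) = 177 + 0.11 × -80 = 168.2 → 168

(120, 58, 168)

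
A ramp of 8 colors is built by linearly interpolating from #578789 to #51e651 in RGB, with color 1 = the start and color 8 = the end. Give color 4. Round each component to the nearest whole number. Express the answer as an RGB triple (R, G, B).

With 8 swatches and endpoints inclusive, swatch 4 sits at t = (4 − 1)/(8 − 1) = 3/7 ≈ 0.4286.
#578789 → (87, 135, 137); #51e651 → (81, 230, 81).
R = 87 + 0.4286 × (81 − 87) = 84.428 → 84
G = 135 + 0.4286 × (230 − 135) = 175.717 → 176
B = 137 + 0.4286 × (81 − 137) = 112.998 → 113

(84, 176, 113)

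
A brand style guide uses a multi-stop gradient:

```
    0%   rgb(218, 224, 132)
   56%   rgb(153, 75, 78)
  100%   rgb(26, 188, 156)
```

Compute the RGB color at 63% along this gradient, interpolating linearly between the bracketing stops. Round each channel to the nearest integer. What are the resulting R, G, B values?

(133, 93, 90)

63% lies between the 56% and 100% stops, so the local fraction is t = (63 − 56)/(100 − 56) = 7/44 ≈ 0.1591.
R = 153 + 0.1591 × (26 − 153) = 132.794 → 133
G = 75 + 0.1591 × (188 − 75) = 92.978 → 93
B = 78 + 0.1591 × (156 − 78) = 90.41 → 90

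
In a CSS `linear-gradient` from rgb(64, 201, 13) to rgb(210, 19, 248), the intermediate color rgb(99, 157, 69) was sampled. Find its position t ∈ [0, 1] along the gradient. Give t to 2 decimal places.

0.24

Invert the lerp on the B channel (largest span, 235): t = (69 − 13) / (248 − 13) = 56/235 = 0.2383.
Check on R: (99 − 64)/(210 − 64) = 0.2397 ✓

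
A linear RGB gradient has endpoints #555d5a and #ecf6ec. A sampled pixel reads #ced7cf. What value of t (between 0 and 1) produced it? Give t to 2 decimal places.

0.80

Invert the lerp on the G channel (largest span, 153): t = (215 − 93) / (246 − 93) = 122/153 = 0.79739.
Check on R: (206 − 85)/(236 − 85) = 0.8013 ✓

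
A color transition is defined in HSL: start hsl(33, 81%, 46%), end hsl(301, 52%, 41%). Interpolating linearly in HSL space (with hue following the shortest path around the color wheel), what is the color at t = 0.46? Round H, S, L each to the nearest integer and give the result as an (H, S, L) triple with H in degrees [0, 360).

Hue: 301 − 33 = 268°, but |268| > 180 so the shorter arc goes the other way: Δh = 268 − 360 = -92°.
H = 33 + 0.46 × (-92) = -9.32 → -9 → -9 mod 360 = 351°
S = 81 + 0.46 × (52 − 81) = 67.66 → 68%
L = 46 + 0.46 × (41 − 46) = 43.7 → 44%

(351, 68, 44)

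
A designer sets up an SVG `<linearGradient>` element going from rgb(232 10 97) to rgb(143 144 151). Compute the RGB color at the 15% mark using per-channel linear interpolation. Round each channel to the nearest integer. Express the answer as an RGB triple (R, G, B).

(219, 30, 105)

15% corresponds to t = 0.15.
R = 232 + 0.15 × (143 − 232) = 232 + 0.15 × -89 = 218.65 → 219
G = 10 + 0.15 × (144 − 10) = 10 + 0.15 × 134 = 30.1 → 30
B = 97 + 0.15 × (151 − 97) = 97 + 0.15 × 54 = 105.1 → 105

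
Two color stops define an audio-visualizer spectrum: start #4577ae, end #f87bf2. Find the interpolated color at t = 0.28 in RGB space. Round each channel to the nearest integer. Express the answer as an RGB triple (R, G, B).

(119, 120, 193)

#4577ae → (69, 119, 174); #f87bf2 → (248, 123, 242).
R = 69 + 0.28 × (248 − 69) = 69 + 0.28 × 179 = 119.12 → 119
G = 119 + 0.28 × (123 − 119) = 119 + 0.28 × 4 = 120.12 → 120
B = 174 + 0.28 × (242 − 174) = 174 + 0.28 × 68 = 193.04 → 193
So the blended color is (119, 120, 193), about #7778c1.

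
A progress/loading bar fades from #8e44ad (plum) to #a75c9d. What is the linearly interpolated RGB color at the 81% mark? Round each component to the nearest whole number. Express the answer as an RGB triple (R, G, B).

(162, 87, 160)

#8e44ad → (142, 68, 173); #a75c9d → (167, 92, 157).
81% corresponds to t = 0.81.
R = 142 + 0.81 × (167 − 142) = 142 + 0.81 × 25 = 162.25 → 162
G = 68 + 0.81 × (92 − 68) = 68 + 0.81 × 24 = 87.44 → 87
B = 173 + 0.81 × (157 − 173) = 173 + 0.81 × -16 = 160.04 → 160
So the blended color is (162, 87, 160), about #a257a0.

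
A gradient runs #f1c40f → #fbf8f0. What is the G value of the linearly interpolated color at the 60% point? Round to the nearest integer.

227

G₁ = 196 (from #f1c40f), G₂ = 248 (from #fbf8f0).
G = 196 + 0.6 × (248 − 196) = 227.2 → 227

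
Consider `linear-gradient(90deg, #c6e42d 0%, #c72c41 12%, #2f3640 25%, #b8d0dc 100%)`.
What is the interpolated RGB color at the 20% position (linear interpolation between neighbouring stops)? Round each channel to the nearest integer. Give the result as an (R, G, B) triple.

20% lies between the 12% and 25% stops, so the local fraction is t = (20 − 12)/(25 − 12) = 8/13 ≈ 0.6154.
#c72c41 → (199, 44, 65); #2f3640 → (47, 54, 64).
R = 199 + 0.6154 × (47 − 199) = 105.459 → 105
G = 44 + 0.6154 × (54 − 44) = 50.154 → 50
B = 65 + 0.6154 × (64 − 65) = 64.385 → 64

(105, 50, 64)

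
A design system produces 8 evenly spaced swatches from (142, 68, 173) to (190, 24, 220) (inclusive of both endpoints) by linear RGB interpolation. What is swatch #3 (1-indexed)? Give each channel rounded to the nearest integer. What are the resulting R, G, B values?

(156, 55, 186)

With 8 swatches and endpoints inclusive, swatch 3 sits at t = (3 − 1)/(8 − 1) = 2/7 ≈ 0.2857.
R = 142 + 0.2857 × (190 − 142) = 155.714 → 156
G = 68 + 0.2857 × (24 − 68) = 55.429 → 55
B = 173 + 0.2857 × (220 − 173) = 186.428 → 186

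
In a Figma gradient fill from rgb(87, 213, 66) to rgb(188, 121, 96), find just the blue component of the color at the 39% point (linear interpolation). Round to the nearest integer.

B = 66 + 0.39 × (96 − 66) = 77.7 → 78

78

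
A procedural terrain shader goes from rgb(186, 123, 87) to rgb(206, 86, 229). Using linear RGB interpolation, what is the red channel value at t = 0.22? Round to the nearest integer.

R = 186 + 0.22 × (206 − 186) = 190.4 → 190

190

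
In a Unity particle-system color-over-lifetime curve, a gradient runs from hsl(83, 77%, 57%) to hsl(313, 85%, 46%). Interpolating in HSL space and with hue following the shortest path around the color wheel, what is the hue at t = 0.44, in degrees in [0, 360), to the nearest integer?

Hue: 313 − 83 = 230°, but |230| > 180 so the shorter arc goes the other way: Δh = 230 − 360 = -130°.
H = 83 + 0.44 × (-130) = 25.8 → 26°

26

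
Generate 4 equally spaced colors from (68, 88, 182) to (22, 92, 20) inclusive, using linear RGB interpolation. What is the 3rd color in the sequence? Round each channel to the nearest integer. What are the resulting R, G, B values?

(37, 91, 74)

With 4 swatches and endpoints inclusive, swatch 3 sits at t = (3 − 1)/(4 − 1) = 2/3 ≈ 0.6667.
R = 68 + 0.6667 × (22 − 68) = 37.332 → 37
G = 88 + 0.6667 × (92 − 88) = 90.667 → 91
B = 182 + 0.6667 × (20 − 182) = 73.995 → 74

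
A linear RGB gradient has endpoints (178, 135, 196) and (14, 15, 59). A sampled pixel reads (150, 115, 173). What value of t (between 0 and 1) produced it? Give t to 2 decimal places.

Invert the lerp on the R channel (largest span, 164): t = (150 − 178) / (14 − 178) = -28/-164 = 0.17073.
Check on G: (115 − 135)/(15 − 135) = 0.1667 ✓

0.17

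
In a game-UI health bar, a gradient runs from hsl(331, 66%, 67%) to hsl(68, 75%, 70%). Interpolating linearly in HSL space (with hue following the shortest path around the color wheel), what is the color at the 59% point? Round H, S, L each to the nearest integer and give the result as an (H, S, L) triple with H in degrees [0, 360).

(28, 71, 69)

Hue: 68 − 331 = -263°, but |-263| > 180 so the shorter arc goes the other way: Δh = -263 + 360 = 97°.
H = 331 + 0.59 × (97) = 388.23 → 388 → 388 mod 360 = 28°
S = 66 + 0.59 × (75 − 66) = 71.31 → 71%
L = 67 + 0.59 × (70 − 67) = 68.77 → 69%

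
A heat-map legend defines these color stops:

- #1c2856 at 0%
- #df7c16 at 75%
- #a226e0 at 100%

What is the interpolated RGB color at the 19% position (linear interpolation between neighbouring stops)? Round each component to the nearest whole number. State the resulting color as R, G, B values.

19% lies between the 0% and 75% stops, so the local fraction is t = (19 − 0)/(75 − 0) = 19/75 ≈ 0.2533.
#1c2856 → (28, 40, 86); #df7c16 → (223, 124, 22).
R = 28 + 0.2533 × (223 − 28) = 77.394 → 77
G = 40 + 0.2533 × (124 − 40) = 61.277 → 61
B = 86 + 0.2533 × (22 − 86) = 69.789 → 70

(77, 61, 70)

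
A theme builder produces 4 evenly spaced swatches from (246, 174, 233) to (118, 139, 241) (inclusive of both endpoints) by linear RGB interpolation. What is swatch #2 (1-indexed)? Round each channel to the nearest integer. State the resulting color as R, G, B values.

With 4 swatches and endpoints inclusive, swatch 2 sits at t = (2 − 1)/(4 − 1) = 1/3 ≈ 0.3333.
R = 246 + 0.3333 × (118 − 246) = 203.338 → 203
G = 174 + 0.3333 × (139 − 174) = 162.334 → 162
B = 233 + 0.3333 × (241 − 233) = 235.666 → 236

(203, 162, 236)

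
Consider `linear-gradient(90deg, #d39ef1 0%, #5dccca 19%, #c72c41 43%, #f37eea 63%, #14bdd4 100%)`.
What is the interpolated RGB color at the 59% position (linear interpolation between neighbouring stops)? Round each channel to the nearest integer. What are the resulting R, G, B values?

59% lies between the 43% and 63% stops, so the local fraction is t = (59 − 43)/(63 − 43) = 16/20 ≈ 0.8.
#c72c41 → (199, 44, 65); #f37eea → (243, 126, 234).
R = 199 + 0.8 × (243 − 199) = 234.2 → 234
G = 44 + 0.8 × (126 − 44) = 109.6 → 110
B = 65 + 0.8 × (234 − 65) = 200.2 → 200

(234, 110, 200)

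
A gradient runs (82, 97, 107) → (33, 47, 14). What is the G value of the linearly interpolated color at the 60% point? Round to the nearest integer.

67

G = 97 + 0.6 × (47 − 97) = 67 → 67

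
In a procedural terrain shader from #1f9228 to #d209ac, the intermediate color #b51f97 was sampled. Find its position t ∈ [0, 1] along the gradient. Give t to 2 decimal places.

0.84

Invert the lerp on the R channel (largest span, 179): t = (181 − 31) / (210 − 31) = 150/179 = 0.83799.
Check on G: (31 − 146)/(9 − 146) = 0.8394 ✓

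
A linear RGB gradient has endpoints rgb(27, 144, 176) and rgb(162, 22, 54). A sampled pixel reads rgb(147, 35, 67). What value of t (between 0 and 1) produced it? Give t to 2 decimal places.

0.89

Invert the lerp on the R channel (largest span, 135): t = (147 − 27) / (162 − 27) = 120/135 = 0.88889.
Check on G: (35 − 144)/(22 − 144) = 0.8934 ✓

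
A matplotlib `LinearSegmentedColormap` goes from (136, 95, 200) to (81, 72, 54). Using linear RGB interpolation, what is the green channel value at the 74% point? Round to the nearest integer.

G = 95 + 0.74 × (72 − 95) = 77.98 → 78

78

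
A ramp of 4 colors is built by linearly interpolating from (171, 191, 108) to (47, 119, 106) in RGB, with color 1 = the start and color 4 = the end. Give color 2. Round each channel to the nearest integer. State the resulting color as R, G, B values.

With 4 swatches and endpoints inclusive, swatch 2 sits at t = (2 − 1)/(4 − 1) = 1/3 ≈ 0.3333.
R = 171 + 0.3333 × (47 − 171) = 129.671 → 130
G = 191 + 0.3333 × (119 − 191) = 167.002 → 167
B = 108 + 0.3333 × (106 − 108) = 107.333 → 107

(130, 167, 107)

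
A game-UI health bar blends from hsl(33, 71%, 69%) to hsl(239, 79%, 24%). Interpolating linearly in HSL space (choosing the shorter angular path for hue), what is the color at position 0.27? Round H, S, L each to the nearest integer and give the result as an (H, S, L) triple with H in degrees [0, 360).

(351, 73, 57)

Hue: 239 − 33 = 206°, but |206| > 180 so the shorter arc goes the other way: Δh = 206 − 360 = -154°.
H = 33 + 0.27 × (-154) = -8.58 → -9 → -9 mod 360 = 351°
S = 71 + 0.27 × (79 − 71) = 73.16 → 73%
L = 69 + 0.27 × (24 − 69) = 56.85 → 57%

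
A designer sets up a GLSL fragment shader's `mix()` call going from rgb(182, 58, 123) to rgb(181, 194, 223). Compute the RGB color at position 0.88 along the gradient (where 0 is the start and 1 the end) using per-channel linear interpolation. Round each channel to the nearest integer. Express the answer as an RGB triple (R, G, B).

(181, 178, 211)

R = 182 + 0.88 × (181 − 182) = 182 + 0.88 × -1 = 181.12 → 181
G = 58 + 0.88 × (194 − 58) = 58 + 0.88 × 136 = 177.68 → 178
B = 123 + 0.88 × (223 − 123) = 123 + 0.88 × 100 = 211 → 211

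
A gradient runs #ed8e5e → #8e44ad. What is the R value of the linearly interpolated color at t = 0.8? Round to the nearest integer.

R₁ = 237 (from #ed8e5e), R₂ = 142 (from #8e44ad).
R = 237 + 0.8 × (142 − 237) = 161 → 161

161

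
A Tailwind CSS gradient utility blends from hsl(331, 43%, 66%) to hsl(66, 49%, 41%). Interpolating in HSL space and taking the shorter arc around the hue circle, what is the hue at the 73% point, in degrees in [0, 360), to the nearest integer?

40

Hue: 66 − 331 = -265°, but |-265| > 180 so the shorter arc goes the other way: Δh = -265 + 360 = 95°.
H = 331 + 0.73 × (95) = 400.35 → 400 → 400 mod 360 = 40°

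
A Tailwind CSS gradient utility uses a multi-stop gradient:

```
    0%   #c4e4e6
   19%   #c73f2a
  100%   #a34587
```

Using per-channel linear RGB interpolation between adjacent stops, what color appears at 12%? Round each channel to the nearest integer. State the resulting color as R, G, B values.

(198, 124, 111)

12% lies between the 0% and 19% stops, so the local fraction is t = (12 − 0)/(19 − 0) = 12/19 ≈ 0.6316.
#c4e4e6 → (196, 228, 230); #c73f2a → (199, 63, 42).
R = 196 + 0.6316 × (199 − 196) = 197.895 → 198
G = 228 + 0.6316 × (63 − 228) = 123.786 → 124
B = 230 + 0.6316 × (42 − 230) = 111.259 → 111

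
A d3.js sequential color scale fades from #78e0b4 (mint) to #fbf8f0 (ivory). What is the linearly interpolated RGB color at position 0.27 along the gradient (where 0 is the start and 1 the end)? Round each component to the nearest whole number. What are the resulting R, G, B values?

#78e0b4 → (120, 224, 180); #fbf8f0 → (251, 248, 240).
R = 120 + 0.27 × (251 − 120) = 120 + 0.27 × 131 = 155.37 → 155
G = 224 + 0.27 × (248 − 224) = 224 + 0.27 × 24 = 230.48 → 230
B = 180 + 0.27 × (240 − 180) = 180 + 0.27 × 60 = 196.2 → 196
So the blended color is (155, 230, 196), about #9be6c4.

(155, 230, 196)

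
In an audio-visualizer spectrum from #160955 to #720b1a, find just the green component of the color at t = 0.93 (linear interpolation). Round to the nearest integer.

11

G₁ = 9 (from #160955), G₂ = 11 (from #720b1a).
G = 9 + 0.93 × (11 − 9) = 10.86 → 11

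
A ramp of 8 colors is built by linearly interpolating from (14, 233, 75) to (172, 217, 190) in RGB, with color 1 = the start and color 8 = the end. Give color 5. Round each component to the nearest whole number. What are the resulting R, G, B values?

With 8 swatches and endpoints inclusive, swatch 5 sits at t = (5 − 1)/(8 − 1) = 4/7 ≈ 0.5714.
R = 14 + 0.5714 × (172 − 14) = 104.281 → 104
G = 233 + 0.5714 × (217 − 233) = 223.858 → 224
B = 75 + 0.5714 × (190 − 75) = 140.711 → 141

(104, 224, 141)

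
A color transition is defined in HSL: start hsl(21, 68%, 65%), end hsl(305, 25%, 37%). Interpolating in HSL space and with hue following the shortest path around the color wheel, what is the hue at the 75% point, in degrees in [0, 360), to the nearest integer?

Hue: 305 − 21 = 284°, but |284| > 180 so the shorter arc goes the other way: Δh = 284 − 360 = -76°.
H = 21 + 0.75 × (-76) = -36 → -36 → -36 mod 360 = 324°

324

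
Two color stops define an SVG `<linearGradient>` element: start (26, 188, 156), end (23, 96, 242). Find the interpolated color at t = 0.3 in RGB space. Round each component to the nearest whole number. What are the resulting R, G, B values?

(25, 160, 182)

R = 26 + 0.3 × (23 − 26) = 26 + 0.3 × -3 = 25.1 → 25
G = 188 + 0.3 × (96 − 188) = 188 + 0.3 × -92 = 160.4 → 160
B = 156 + 0.3 × (242 − 156) = 156 + 0.3 × 86 = 181.8 → 182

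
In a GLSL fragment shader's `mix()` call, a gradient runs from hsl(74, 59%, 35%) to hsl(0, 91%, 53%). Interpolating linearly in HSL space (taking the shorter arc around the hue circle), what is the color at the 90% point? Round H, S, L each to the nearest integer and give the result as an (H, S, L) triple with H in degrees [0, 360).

(7, 88, 51)

Hue arc: Δh = 0 − 74 = -74° (|Δh| ≤ 180, already the shorter path).
H = 74 + 0.9 × (-74) = 7.4 → 7°
S = 59 + 0.9 × (91 − 59) = 87.8 → 88%
L = 35 + 0.9 × (53 − 35) = 51.2 → 51%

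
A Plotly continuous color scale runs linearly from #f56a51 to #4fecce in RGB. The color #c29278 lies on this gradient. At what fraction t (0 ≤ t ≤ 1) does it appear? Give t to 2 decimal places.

Invert the lerp on the R channel (largest span, 166): t = (194 − 245) / (79 − 245) = -51/-166 = 0.30723.
Check on G: (146 − 106)/(236 − 106) = 0.3077 ✓

0.31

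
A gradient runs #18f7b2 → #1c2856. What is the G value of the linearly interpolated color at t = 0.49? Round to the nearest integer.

G₁ = 247 (from #18f7b2), G₂ = 40 (from #1c2856).
G = 247 + 0.49 × (40 − 247) = 145.57 → 146

146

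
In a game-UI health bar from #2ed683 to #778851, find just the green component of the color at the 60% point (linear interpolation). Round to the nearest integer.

167

G₁ = 214 (from #2ed683), G₂ = 136 (from #778851).
G = 214 + 0.6 × (136 − 214) = 167.2 → 167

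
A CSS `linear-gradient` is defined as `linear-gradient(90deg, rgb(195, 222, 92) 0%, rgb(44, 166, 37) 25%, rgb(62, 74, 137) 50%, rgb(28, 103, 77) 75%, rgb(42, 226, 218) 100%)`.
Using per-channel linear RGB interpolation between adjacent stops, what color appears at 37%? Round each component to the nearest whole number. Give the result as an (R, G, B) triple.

(53, 122, 85)

37% lies between the 25% and 50% stops, so the local fraction is t = (37 − 25)/(50 − 25) = 12/25 ≈ 0.48.
R = 44 + 0.48 × (62 − 44) = 52.64 → 53
G = 166 + 0.48 × (74 − 166) = 121.84 → 122
B = 37 + 0.48 × (137 − 37) = 85 → 85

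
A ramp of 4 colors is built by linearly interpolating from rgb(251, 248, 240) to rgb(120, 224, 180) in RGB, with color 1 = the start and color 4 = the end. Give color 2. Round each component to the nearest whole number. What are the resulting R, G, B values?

With 4 swatches and endpoints inclusive, swatch 2 sits at t = (2 − 1)/(4 − 1) = 1/3 ≈ 0.3333.
R = 251 + 0.3333 × (120 − 251) = 207.338 → 207
G = 248 + 0.3333 × (224 − 248) = 240.001 → 240
B = 240 + 0.3333 × (180 − 240) = 220.002 → 220

(207, 240, 220)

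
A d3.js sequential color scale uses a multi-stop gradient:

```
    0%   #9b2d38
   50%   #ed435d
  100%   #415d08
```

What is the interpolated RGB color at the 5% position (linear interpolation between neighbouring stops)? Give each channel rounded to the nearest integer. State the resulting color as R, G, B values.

5% lies between the 0% and 50% stops, so the local fraction is t = (5 − 0)/(50 − 0) = 5/50 ≈ 0.1.
#9b2d38 → (155, 45, 56); #ed435d → (237, 67, 93).
R = 155 + 0.1 × (237 − 155) = 163.2 → 163
G = 45 + 0.1 × (67 − 45) = 47.2 → 47
B = 56 + 0.1 × (93 − 56) = 59.7 → 60

(163, 47, 60)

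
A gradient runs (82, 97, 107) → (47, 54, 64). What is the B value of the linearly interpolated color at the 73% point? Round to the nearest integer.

B = 107 + 0.73 × (64 − 107) = 75.61 → 76

76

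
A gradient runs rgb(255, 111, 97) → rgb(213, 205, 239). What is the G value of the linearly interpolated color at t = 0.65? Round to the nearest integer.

172

G = 111 + 0.65 × (205 − 111) = 172.1 → 172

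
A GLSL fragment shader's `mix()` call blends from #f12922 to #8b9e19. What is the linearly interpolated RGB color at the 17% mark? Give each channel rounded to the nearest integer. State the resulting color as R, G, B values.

#f12922 → (241, 41, 34); #8b9e19 → (139, 158, 25).
17% corresponds to t = 0.17.
R = 241 + 0.17 × (139 − 241) = 241 + 0.17 × -102 = 223.66 → 224
G = 41 + 0.17 × (158 − 41) = 41 + 0.17 × 117 = 60.89 → 61
B = 34 + 0.17 × (25 − 34) = 34 + 0.17 × -9 = 32.47 → 32
So the blended color is (224, 61, 32), about #e03d20.

(224, 61, 32)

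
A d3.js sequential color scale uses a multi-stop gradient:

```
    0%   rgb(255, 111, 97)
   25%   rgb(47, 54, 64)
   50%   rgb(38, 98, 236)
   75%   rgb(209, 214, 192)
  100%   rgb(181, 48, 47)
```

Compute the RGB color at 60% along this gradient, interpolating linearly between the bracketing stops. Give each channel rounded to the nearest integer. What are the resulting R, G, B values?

60% lies between the 50% and 75% stops, so the local fraction is t = (60 − 50)/(75 − 50) = 10/25 ≈ 0.4.
R = 38 + 0.4 × (209 − 38) = 106.4 → 106
G = 98 + 0.4 × (214 − 98) = 144.4 → 144
B = 236 + 0.4 × (192 − 236) = 218.4 → 218

(106, 144, 218)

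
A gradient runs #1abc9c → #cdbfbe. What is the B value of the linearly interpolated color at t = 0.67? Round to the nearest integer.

179

B₁ = 156 (from #1abc9c), B₂ = 190 (from #cdbfbe).
B = 156 + 0.67 × (190 − 156) = 178.78 → 179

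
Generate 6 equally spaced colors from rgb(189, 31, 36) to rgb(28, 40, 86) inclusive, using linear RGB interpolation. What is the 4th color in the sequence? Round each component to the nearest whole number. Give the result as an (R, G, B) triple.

With 6 swatches and endpoints inclusive, swatch 4 sits at t = (4 − 1)/(6 − 1) = 3/5 ≈ 0.6.
R = 189 + 0.6 × (28 − 189) = 92.4 → 92
G = 31 + 0.6 × (40 − 31) = 36.4 → 36
B = 36 + 0.6 × (86 − 36) = 66 → 66

(92, 36, 66)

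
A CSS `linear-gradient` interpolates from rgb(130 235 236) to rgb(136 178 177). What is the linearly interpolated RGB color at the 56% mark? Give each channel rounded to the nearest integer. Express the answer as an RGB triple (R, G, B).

56% corresponds to t = 0.56.
R = 130 + 0.56 × (136 − 130) = 130 + 0.56 × 6 = 133.36 → 133
G = 235 + 0.56 × (178 − 235) = 235 + 0.56 × -57 = 203.08 → 203
B = 236 + 0.56 × (177 − 236) = 236 + 0.56 × -59 = 202.96 → 203

(133, 203, 203)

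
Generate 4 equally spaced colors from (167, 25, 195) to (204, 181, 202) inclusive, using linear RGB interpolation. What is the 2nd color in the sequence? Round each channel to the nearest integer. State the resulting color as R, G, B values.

(179, 77, 197)

With 4 swatches and endpoints inclusive, swatch 2 sits at t = (2 − 1)/(4 − 1) = 1/3 ≈ 0.3333.
R = 167 + 0.3333 × (204 − 167) = 179.332 → 179
G = 25 + 0.3333 × (181 − 25) = 76.995 → 77
B = 195 + 0.3333 × (202 − 195) = 197.333 → 197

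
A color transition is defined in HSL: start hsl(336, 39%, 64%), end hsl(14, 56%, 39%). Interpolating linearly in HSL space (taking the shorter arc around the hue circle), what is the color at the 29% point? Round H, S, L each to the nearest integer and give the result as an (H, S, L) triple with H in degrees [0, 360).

Hue: 14 − 336 = -322°, but |-322| > 180 so the shorter arc goes the other way: Δh = -322 + 360 = 38°.
H = 336 + 0.29 × (38) = 347.02 → 347°
S = 39 + 0.29 × (56 − 39) = 43.93 → 44%
L = 64 + 0.29 × (39 − 64) = 56.75 → 57%

(347, 44, 57)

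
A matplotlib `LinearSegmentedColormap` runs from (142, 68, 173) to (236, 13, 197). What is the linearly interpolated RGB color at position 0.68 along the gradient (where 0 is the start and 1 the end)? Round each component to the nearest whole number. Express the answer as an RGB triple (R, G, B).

R = 142 + 0.68 × (236 − 142) = 142 + 0.68 × 94 = 205.92 → 206
G = 68 + 0.68 × (13 − 68) = 68 + 0.68 × -55 = 30.6 → 31
B = 173 + 0.68 × (197 − 173) = 173 + 0.68 × 24 = 189.32 → 189

(206, 31, 189)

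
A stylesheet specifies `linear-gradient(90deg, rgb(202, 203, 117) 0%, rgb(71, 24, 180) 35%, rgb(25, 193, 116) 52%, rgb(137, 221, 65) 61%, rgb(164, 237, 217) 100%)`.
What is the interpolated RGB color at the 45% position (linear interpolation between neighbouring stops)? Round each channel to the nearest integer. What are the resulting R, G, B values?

(44, 123, 142)

45% lies between the 35% and 52% stops, so the local fraction is t = (45 − 35)/(52 − 35) = 10/17 ≈ 0.5882.
R = 71 + 0.5882 × (25 − 71) = 43.943 → 44
G = 24 + 0.5882 × (193 − 24) = 123.406 → 123
B = 180 + 0.5882 × (116 − 180) = 142.355 → 142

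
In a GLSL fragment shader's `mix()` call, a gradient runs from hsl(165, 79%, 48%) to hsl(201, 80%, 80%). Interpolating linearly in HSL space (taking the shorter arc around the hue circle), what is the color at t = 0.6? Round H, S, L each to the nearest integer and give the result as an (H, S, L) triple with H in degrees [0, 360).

Hue arc: Δh = 201 − 165 = 36° (|Δh| ≤ 180, already the shorter path).
H = 165 + 0.6 × (36) = 186.6 → 187°
S = 79 + 0.6 × (80 − 79) = 79.6 → 80%
L = 48 + 0.6 × (80 − 48) = 67.2 → 67%

(187, 80, 67)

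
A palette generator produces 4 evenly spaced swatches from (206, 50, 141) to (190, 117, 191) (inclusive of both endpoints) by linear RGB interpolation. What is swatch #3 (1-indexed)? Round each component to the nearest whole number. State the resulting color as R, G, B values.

(195, 95, 174)

With 4 swatches and endpoints inclusive, swatch 3 sits at t = (3 − 1)/(4 − 1) = 2/3 ≈ 0.6667.
R = 206 + 0.6667 × (190 − 206) = 195.333 → 195
G = 50 + 0.6667 × (117 − 50) = 94.669 → 95
B = 141 + 0.6667 × (191 − 141) = 174.335 → 174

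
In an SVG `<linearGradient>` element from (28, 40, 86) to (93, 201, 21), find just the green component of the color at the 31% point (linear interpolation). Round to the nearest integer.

G = 40 + 0.31 × (201 − 40) = 89.91 → 90

90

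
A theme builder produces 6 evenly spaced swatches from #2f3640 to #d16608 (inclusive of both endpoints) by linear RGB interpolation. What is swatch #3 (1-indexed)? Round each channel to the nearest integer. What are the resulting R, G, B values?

With 6 swatches and endpoints inclusive, swatch 3 sits at t = (3 − 1)/(6 − 1) = 2/5 ≈ 0.4.
#2f3640 → (47, 54, 64); #d16608 → (209, 102, 8).
R = 47 + 0.4 × (209 − 47) = 111.8 → 112
G = 54 + 0.4 × (102 − 54) = 73.2 → 73
B = 64 + 0.4 × (8 − 64) = 41.6 → 42

(112, 73, 42)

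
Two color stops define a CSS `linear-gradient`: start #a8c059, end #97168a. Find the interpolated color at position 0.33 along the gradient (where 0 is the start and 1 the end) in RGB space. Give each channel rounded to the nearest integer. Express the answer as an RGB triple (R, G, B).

(162, 136, 105)

#a8c059 → (168, 192, 89); #97168a → (151, 22, 138).
R = 168 + 0.33 × (151 − 168) = 168 + 0.33 × -17 = 162.39 → 162
G = 192 + 0.33 × (22 − 192) = 192 + 0.33 × -170 = 135.9 → 136
B = 89 + 0.33 × (138 − 89) = 89 + 0.33 × 49 = 105.17 → 105
So the blended color is (162, 136, 105), about #a28869.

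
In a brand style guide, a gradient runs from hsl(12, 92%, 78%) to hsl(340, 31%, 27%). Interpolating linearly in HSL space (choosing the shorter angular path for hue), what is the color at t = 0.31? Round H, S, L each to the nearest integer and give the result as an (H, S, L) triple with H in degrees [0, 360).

Hue: 340 − 12 = 328°, but |328| > 180 so the shorter arc goes the other way: Δh = 328 − 360 = -32°.
H = 12 + 0.31 × (-32) = 2.08 → 2°
S = 92 + 0.31 × (31 − 92) = 73.09 → 73%
L = 78 + 0.31 × (27 − 78) = 62.19 → 62%

(2, 73, 62)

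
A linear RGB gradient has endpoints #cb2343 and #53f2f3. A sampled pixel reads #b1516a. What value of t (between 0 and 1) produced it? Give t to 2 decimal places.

0.22

Invert the lerp on the G channel (largest span, 207): t = (81 − 35) / (242 − 35) = 46/207 = 0.22222.
Check on R: (177 − 203)/(83 − 203) = 0.2167 ✓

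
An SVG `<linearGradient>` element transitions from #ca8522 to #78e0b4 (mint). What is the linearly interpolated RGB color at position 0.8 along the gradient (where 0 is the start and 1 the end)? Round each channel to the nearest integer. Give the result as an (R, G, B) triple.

#ca8522 → (202, 133, 34); #78e0b4 → (120, 224, 180).
R = 202 + 0.8 × (120 − 202) = 202 + 0.8 × -82 = 136.4 → 136
G = 133 + 0.8 × (224 − 133) = 133 + 0.8 × 91 = 205.8 → 206
B = 34 + 0.8 × (180 − 34) = 34 + 0.8 × 146 = 150.8 → 151

(136, 206, 151)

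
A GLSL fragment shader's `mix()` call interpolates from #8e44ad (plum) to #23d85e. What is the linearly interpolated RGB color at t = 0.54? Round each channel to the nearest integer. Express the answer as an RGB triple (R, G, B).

(84, 148, 130)

#8e44ad → (142, 68, 173); #23d85e → (35, 216, 94).
R = 142 + 0.54 × (35 − 142) = 142 + 0.54 × -107 = 84.22 → 84
G = 68 + 0.54 × (216 − 68) = 68 + 0.54 × 148 = 147.92 → 148
B = 173 + 0.54 × (94 − 173) = 173 + 0.54 × -79 = 130.34 → 130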